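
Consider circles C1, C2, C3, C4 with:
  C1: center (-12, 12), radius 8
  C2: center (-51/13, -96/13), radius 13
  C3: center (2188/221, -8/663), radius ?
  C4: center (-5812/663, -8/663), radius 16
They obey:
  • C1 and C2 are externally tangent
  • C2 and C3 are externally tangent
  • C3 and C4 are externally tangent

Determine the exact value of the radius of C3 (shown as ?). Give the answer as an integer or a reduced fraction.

8/3

1. [ext C2·C3]  r_C3² + 26r_C3 − 688/9 = 0  ⇒  r_C3 = 8/3 (r>0 drops 1)
2. [ext C3·C4]  r_C3² + 32r_C3 − 832/9 = 0  ⇒  r_C3 = 8/3 (r>0 drops 1)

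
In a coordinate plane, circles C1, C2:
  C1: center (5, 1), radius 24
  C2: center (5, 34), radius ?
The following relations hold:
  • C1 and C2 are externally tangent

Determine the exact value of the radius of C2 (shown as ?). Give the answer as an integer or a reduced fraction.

1. [ext C1·C2]  r_C2² + 48r_C2 − 513 = 0  ⇒  r_C2 = 9 (r>0 drops 1)

9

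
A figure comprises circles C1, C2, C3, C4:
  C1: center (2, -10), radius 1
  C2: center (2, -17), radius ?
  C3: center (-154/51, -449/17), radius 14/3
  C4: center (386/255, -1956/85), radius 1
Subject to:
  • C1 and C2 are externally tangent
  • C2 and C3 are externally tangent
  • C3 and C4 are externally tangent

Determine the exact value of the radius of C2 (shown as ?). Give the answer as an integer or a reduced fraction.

6

1. [ext C1·C2]  r_C2² + 2r_C2 − 48 = 0  ⇒  r_C2 = 6 (r>0 drops 1)
2. [ext C2·C3]  r_C2² + (28/3)r_C2 − 92 = 0  ⇒  r_C2 = 6 (r>0 drops 1)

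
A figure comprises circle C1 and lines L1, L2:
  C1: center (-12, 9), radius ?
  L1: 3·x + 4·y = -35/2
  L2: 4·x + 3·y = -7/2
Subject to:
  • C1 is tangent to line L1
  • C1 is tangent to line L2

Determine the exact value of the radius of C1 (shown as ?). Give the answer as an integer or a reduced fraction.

1. [C1‖L1]  r_C1² − 49/4 = 0  ⇒  r_C1 = 7/2 (r>0 drops 1)
2. [C1‖L2]  r_C1² − 49/4 = 0  ⇒  r_C1 = 7/2 (r>0 drops 1)

7/2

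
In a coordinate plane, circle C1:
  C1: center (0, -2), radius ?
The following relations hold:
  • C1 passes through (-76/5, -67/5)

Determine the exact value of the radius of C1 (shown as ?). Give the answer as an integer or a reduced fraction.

19

1. [C1∋P]  r_C1² − 361 = 0  ⇒  r_C1 = 19 (r>0 drops 1)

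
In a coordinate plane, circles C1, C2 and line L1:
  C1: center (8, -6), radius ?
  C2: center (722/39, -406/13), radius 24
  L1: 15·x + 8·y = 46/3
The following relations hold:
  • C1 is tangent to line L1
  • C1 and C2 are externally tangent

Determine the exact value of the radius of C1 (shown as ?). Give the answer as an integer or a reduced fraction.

10/3

1. [C1‖L1]  r_C1² − 100/9 = 0  ⇒  r_C1 = 10/3 (r>0 drops 1)
2. [ext C1·C2]  r_C1² + 48r_C1 − 1540/9 = 0  ⇒  r_C1 = 10/3 (r>0 drops 1)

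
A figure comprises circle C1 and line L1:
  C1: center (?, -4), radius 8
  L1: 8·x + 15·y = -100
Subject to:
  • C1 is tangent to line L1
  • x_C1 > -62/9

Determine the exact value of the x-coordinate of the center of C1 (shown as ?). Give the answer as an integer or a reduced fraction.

1. [C1‖L1]  x_C1² + 10x_C1 − 264 = 0  ⇒  x_C1 = -22 or 12
2. given x_C1 > -62/9: keep 12

12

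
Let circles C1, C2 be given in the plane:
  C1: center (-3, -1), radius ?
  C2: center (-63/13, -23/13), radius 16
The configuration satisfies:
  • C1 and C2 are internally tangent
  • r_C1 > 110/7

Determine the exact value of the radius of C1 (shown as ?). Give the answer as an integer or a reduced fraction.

18

1. [int C1,C2]  r_C1² − 32r_C1 + 252 = 0  ⇒  r_C1 = 14 or 18
2. given r_C1 > 110/7: keep 18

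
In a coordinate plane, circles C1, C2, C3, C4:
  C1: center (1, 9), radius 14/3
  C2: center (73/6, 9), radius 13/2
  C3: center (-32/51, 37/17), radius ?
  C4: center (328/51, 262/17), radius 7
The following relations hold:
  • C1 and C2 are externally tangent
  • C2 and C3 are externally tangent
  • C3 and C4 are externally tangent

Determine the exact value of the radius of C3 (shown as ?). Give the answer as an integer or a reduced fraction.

8

1. [ext C2·C3]  r_C3² + 13r_C3 − 168 = 0  ⇒  r_C3 = 8 (r>0 drops 1)
2. [ext C3·C4]  r_C3² + 14r_C3 − 176 = 0  ⇒  r_C3 = 8 (r>0 drops 1)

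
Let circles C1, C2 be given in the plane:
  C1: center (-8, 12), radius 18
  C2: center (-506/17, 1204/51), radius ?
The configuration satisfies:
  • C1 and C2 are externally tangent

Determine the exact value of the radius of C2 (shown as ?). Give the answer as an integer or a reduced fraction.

1. [ext C1·C2]  r_C2² + 36r_C2 − 2560/9 = 0  ⇒  r_C2 = 20/3 (r>0 drops 1)

20/3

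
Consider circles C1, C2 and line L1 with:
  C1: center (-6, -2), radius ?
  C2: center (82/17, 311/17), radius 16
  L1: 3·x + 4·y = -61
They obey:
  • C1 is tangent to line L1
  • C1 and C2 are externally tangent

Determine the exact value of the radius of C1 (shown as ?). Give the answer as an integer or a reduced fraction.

7

1. [C1‖L1]  r_C1² − 49 = 0  ⇒  r_C1 = 7 (r>0 drops 1)
2. [ext C1·C2]  r_C1² + 32r_C1 − 273 = 0  ⇒  r_C1 = 7 (r>0 drops 1)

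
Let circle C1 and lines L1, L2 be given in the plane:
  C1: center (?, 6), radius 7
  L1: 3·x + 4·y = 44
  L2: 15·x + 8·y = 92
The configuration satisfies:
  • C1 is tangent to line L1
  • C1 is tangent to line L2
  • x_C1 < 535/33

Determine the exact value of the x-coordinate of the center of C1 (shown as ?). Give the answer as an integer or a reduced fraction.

-5

1. [C1‖L1]  x_C1² − (40/3)x_C1 − 275/3 = 0  ⇒  x_C1 = -5 or 55/3
2. [C1‖L2]  x_C1² − (88/15)x_C1 − 163/3 = 0  ⇒  x_C1 = -5 or 163/15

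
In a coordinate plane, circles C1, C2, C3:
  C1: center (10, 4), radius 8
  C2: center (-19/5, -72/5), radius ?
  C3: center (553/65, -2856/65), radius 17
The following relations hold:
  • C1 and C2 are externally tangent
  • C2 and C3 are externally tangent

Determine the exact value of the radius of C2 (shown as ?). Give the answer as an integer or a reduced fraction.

15

1. [ext C1·C2]  r_C2² + 16r_C2 − 465 = 0  ⇒  r_C2 = 15 (r>0 drops 1)
2. [ext C2·C3]  r_C2² + 34r_C2 − 735 = 0  ⇒  r_C2 = 15 (r>0 drops 1)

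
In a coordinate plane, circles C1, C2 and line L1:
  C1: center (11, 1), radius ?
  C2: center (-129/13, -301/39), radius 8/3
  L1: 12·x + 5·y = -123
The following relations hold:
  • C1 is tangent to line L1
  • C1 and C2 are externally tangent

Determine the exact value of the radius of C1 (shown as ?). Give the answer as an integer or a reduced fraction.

1. [C1‖L1]  r_C1² − 400 = 0  ⇒  r_C1 = 20 (r>0 drops 1)
2. [ext C1·C2]  r_C1² + (16/3)r_C1 − 1520/3 = 0  ⇒  r_C1 = 20 (r>0 drops 1)

20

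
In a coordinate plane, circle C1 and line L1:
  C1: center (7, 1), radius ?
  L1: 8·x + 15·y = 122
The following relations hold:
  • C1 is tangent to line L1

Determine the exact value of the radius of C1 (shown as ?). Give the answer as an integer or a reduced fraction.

3

1. [C1‖L1]  r_C1² − 9 = 0  ⇒  r_C1 = 3 (r>0 drops 1)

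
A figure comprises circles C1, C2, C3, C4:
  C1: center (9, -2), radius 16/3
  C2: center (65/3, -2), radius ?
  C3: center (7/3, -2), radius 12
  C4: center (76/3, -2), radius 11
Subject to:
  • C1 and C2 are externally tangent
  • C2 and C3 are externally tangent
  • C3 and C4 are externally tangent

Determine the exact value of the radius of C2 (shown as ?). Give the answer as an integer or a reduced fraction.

1. [ext C1·C2]  r_C2² + (32/3)r_C2 − 132 = 0  ⇒  r_C2 = 22/3 (r>0 drops 1)
2. [ext C2·C3]  r_C2² + 24r_C2 − 2068/9 = 0  ⇒  r_C2 = 22/3 (r>0 drops 1)

22/3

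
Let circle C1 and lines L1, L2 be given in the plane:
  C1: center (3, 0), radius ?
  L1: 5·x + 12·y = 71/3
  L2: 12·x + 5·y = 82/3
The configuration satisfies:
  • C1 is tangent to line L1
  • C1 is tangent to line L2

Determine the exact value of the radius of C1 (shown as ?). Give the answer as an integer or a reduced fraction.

1. [C1‖L1]  r_C1² − 4/9 = 0  ⇒  r_C1 = 2/3 (r>0 drops 1)
2. [C1‖L2]  r_C1² − 4/9 = 0  ⇒  r_C1 = 2/3 (r>0 drops 1)

2/3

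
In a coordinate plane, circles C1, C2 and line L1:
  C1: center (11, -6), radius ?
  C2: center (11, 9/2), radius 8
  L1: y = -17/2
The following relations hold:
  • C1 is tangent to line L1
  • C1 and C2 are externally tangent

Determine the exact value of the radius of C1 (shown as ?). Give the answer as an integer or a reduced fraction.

1. [C1‖L1]  r_C1² − 25/4 = 0  ⇒  r_C1 = 5/2 (r>0 drops 1)
2. [ext C1·C2]  r_C1² + 16r_C1 − 185/4 = 0  ⇒  r_C1 = 5/2 (r>0 drops 1)

5/2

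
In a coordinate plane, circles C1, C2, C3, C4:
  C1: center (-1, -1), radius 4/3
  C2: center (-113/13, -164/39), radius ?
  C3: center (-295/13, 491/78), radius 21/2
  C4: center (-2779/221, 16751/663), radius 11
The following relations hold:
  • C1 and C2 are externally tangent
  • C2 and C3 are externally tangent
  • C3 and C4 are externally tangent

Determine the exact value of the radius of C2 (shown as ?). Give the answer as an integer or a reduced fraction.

7

1. [ext C1·C2]  r_C2² + (8/3)r_C2 − 203/3 = 0  ⇒  r_C2 = 7 (r>0 drops 1)
2. [ext C2·C3]  r_C2² + 21r_C2 − 196 = 0  ⇒  r_C2 = 7 (r>0 drops 1)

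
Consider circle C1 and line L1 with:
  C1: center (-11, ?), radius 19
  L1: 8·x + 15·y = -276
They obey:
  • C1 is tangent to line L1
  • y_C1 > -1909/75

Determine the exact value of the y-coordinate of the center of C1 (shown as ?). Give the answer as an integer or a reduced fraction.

9

1. [C1‖L1]  y_C1² + (376/15)y_C1 − 1533/5 = 0  ⇒  y_C1 = -511/15 or 9
2. given y_C1 > -1909/75: keep 9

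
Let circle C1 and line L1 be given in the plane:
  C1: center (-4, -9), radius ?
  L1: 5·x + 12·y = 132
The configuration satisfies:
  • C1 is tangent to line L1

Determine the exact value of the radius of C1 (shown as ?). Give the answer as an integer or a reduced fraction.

20

1. [C1‖L1]  r_C1² − 400 = 0  ⇒  r_C1 = 20 (r>0 drops 1)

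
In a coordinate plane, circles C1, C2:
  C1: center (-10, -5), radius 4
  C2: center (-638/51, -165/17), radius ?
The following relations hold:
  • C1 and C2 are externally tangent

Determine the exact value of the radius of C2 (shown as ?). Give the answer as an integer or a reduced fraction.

1. [ext C1·C2]  r_C2² + 8r_C2 − 112/9 = 0  ⇒  r_C2 = 4/3 (r>0 drops 1)

4/3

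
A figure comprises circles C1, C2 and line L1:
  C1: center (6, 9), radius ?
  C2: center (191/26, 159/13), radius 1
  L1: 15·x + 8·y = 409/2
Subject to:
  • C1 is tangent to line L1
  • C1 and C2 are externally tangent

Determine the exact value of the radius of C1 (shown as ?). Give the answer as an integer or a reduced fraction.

5/2

1. [C1‖L1]  r_C1² − 25/4 = 0  ⇒  r_C1 = 5/2 (r>0 drops 1)
2. [ext C1·C2]  r_C1² + 2r_C1 − 45/4 = 0  ⇒  r_C1 = 5/2 (r>0 drops 1)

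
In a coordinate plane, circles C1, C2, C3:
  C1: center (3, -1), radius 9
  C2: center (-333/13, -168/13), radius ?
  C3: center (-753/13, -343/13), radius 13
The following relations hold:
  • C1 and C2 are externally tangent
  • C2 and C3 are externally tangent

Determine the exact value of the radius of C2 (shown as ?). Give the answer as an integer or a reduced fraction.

1. [ext C1·C2]  r_C2² + 18r_C2 − 880 = 0  ⇒  r_C2 = 22 (r>0 drops 1)
2. [ext C2·C3]  r_C2² + 26r_C2 − 1056 = 0  ⇒  r_C2 = 22 (r>0 drops 1)

22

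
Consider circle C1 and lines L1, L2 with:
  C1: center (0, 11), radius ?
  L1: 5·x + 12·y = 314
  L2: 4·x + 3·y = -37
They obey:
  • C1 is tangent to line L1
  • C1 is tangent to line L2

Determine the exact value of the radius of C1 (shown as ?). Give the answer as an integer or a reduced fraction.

14

1. [C1‖L1]  r_C1² − 196 = 0  ⇒  r_C1 = 14 (r>0 drops 1)
2. [C1‖L2]  r_C1² − 196 = 0  ⇒  r_C1 = 14 (r>0 drops 1)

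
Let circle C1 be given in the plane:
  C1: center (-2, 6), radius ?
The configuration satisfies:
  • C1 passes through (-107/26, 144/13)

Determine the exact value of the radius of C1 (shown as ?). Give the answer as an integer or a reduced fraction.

1. [C1∋P]  r_C1² − 121/4 = 0  ⇒  r_C1 = 11/2 (r>0 drops 1)

11/2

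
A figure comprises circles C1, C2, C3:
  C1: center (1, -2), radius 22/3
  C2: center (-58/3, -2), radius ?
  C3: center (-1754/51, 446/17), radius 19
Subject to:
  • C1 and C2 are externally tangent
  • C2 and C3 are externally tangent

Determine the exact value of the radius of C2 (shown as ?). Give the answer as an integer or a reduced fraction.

1. [ext C1·C2]  r_C2² + (44/3)r_C2 − 1079/3 = 0  ⇒  r_C2 = 13 (r>0 drops 1)
2. [ext C2·C3]  r_C2² + 38r_C2 − 663 = 0  ⇒  r_C2 = 13 (r>0 drops 1)

13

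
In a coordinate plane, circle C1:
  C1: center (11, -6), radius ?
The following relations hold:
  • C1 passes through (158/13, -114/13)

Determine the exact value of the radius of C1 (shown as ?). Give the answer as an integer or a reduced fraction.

1. [C1∋P]  r_C1² − 9 = 0  ⇒  r_C1 = 3 (r>0 drops 1)

3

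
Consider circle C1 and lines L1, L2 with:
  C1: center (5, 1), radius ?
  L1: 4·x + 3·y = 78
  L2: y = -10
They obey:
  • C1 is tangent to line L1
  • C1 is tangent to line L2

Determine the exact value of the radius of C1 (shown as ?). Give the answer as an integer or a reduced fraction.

11

1. [C1‖L1]  r_C1² − 121 = 0  ⇒  r_C1 = 11 (r>0 drops 1)
2. [C1‖L2]  r_C1² − 121 = 0  ⇒  r_C1 = 11 (r>0 drops 1)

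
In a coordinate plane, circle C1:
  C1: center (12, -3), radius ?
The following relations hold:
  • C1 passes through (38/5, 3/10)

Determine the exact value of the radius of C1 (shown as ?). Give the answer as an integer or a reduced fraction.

1. [C1∋P]  r_C1² − 121/4 = 0  ⇒  r_C1 = 11/2 (r>0 drops 1)

11/2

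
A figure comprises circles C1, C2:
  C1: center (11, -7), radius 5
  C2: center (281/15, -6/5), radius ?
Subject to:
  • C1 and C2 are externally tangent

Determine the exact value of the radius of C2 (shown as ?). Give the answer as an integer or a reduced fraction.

14/3

1. [ext C1·C2]  r_C2² + 10r_C2 − 616/9 = 0  ⇒  r_C2 = 14/3 (r>0 drops 1)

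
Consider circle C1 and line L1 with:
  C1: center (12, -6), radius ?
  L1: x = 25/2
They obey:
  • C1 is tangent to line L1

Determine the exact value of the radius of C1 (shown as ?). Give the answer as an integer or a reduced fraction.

1/2

1. [C1‖L1]  r_C1² − 1/4 = 0  ⇒  r_C1 = 1/2 (r>0 drops 1)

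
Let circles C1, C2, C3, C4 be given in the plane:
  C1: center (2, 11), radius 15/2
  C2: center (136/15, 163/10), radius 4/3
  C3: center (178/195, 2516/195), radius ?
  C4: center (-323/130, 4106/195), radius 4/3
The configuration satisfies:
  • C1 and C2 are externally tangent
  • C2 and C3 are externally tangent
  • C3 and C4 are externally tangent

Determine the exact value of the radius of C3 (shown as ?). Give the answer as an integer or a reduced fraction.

15/2

1. [ext C2·C3]  r_C3² + (8/3)r_C3 − 305/4 = 0  ⇒  r_C3 = 15/2 (r>0 drops 1)
2. [ext C3·C4]  r_C3² + (8/3)r_C3 − 305/4 = 0  ⇒  r_C3 = 15/2 (r>0 drops 1)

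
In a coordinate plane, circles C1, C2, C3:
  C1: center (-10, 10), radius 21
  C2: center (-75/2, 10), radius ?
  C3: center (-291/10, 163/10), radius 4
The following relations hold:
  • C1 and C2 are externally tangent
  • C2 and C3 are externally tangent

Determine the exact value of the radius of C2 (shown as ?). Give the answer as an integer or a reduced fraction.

13/2

1. [ext C1·C2]  r_C2² + 42r_C2 − 1261/4 = 0  ⇒  r_C2 = 13/2 (r>0 drops 1)
2. [ext C2·C3]  r_C2² + 8r_C2 − 377/4 = 0  ⇒  r_C2 = 13/2 (r>0 drops 1)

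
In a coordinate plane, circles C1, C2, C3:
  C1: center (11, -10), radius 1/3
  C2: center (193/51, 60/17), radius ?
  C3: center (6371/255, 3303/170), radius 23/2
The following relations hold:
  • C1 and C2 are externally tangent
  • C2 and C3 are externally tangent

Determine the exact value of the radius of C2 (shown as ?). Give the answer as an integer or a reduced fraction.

15

1. [ext C1·C2]  r_C2² + (2/3)r_C2 − 235 = 0  ⇒  r_C2 = 15 (r>0 drops 1)
2. [ext C2·C3]  r_C2² + 23r_C2 − 570 = 0  ⇒  r_C2 = 15 (r>0 drops 1)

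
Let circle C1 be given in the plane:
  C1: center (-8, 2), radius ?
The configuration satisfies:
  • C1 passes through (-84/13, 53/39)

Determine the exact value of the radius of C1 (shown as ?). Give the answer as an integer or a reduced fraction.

1. [C1∋P]  r_C1² − 25/9 = 0  ⇒  r_C1 = 5/3 (r>0 drops 1)

5/3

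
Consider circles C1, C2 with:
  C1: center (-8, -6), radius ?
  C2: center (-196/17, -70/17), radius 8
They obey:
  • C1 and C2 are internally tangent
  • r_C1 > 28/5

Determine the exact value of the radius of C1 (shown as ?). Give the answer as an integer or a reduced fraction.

1. [int C1,C2]  r_C1² − 16r_C1 + 48 = 0  ⇒  r_C1 = 4 or 12
2. given r_C1 > 28/5: keep 12

12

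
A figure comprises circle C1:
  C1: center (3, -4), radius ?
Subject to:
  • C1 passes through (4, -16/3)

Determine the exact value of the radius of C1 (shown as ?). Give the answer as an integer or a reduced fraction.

1. [C1∋P]  r_C1² − 25/9 = 0  ⇒  r_C1 = 5/3 (r>0 drops 1)

5/3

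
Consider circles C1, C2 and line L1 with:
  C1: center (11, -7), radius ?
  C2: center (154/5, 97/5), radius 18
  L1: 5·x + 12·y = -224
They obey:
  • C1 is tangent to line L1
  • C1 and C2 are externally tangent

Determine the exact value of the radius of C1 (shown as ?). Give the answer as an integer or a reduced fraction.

15

1. [C1‖L1]  r_C1² − 225 = 0  ⇒  r_C1 = 15 (r>0 drops 1)
2. [ext C1·C2]  r_C1² + 36r_C1 − 765 = 0  ⇒  r_C1 = 15 (r>0 drops 1)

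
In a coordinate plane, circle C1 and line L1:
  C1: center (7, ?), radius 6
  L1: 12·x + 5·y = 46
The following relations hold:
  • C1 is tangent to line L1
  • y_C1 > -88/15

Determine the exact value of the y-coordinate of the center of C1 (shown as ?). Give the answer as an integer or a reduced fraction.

1. [C1‖L1]  y_C1² + (76/5)y_C1 − 928/5 = 0  ⇒  y_C1 = -116/5 or 8
2. given y_C1 > -88/15: keep 8

8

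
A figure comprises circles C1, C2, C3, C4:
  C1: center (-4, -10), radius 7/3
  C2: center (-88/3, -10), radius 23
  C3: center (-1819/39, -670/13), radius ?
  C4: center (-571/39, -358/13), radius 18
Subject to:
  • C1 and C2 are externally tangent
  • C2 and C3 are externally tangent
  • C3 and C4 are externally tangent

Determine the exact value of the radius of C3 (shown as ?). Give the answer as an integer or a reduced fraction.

1. [ext C2·C3]  r_C3² + 46r_C3 − 1496 = 0  ⇒  r_C3 = 22 (r>0 drops 1)
2. [ext C3·C4]  r_C3² + 36r_C3 − 1276 = 0  ⇒  r_C3 = 22 (r>0 drops 1)

22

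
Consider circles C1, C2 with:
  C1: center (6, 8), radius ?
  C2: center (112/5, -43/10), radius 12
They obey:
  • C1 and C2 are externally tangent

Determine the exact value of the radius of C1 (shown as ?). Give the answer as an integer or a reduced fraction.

1. [ext C1·C2]  r_C1² + 24r_C1 − 1105/4 = 0  ⇒  r_C1 = 17/2 (r>0 drops 1)

17/2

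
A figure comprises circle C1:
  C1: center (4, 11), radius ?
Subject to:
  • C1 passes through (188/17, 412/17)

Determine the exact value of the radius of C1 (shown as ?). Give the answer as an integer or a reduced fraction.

15

1. [C1∋P]  r_C1² − 225 = 0  ⇒  r_C1 = 15 (r>0 drops 1)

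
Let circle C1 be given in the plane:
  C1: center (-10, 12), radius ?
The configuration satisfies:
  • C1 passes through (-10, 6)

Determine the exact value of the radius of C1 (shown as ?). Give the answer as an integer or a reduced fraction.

6

1. [C1∋P]  r_C1² − 36 = 0  ⇒  r_C1 = 6 (r>0 drops 1)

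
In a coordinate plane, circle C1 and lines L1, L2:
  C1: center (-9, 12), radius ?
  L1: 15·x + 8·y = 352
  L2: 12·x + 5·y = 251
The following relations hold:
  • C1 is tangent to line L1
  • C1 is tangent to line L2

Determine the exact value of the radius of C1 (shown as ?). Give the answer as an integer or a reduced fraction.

1. [C1‖L1]  r_C1² − 529 = 0  ⇒  r_C1 = 23 (r>0 drops 1)
2. [C1‖L2]  r_C1² − 529 = 0  ⇒  r_C1 = 23 (r>0 drops 1)

23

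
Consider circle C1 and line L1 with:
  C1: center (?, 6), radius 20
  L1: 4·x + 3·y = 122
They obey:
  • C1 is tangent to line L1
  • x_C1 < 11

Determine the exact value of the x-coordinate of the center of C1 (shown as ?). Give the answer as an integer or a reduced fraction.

1. [C1‖L1]  x_C1² − 52x_C1 + 51 = 0  ⇒  x_C1 = 1 or 51
2. given x_C1 < 11: keep 1

1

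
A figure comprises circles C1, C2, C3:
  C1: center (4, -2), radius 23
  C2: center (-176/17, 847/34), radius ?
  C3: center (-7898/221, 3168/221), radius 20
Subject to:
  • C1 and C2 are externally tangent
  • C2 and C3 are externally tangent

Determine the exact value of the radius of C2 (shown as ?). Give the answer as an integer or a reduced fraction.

15/2

1. [ext C1·C2]  r_C2² + 46r_C2 − 1605/4 = 0  ⇒  r_C2 = 15/2 (r>0 drops 1)
2. [ext C2·C3]  r_C2² + 40r_C2 − 1425/4 = 0  ⇒  r_C2 = 15/2 (r>0 drops 1)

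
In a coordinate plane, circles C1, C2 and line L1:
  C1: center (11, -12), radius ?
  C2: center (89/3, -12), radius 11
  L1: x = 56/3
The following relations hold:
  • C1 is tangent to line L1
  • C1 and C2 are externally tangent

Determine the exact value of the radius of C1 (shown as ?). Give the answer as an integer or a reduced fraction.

1. [C1‖L1]  r_C1² − 529/9 = 0  ⇒  r_C1 = 23/3 (r>0 drops 1)
2. [ext C1·C2]  r_C1² + 22r_C1 − 2047/9 = 0  ⇒  r_C1 = 23/3 (r>0 drops 1)

23/3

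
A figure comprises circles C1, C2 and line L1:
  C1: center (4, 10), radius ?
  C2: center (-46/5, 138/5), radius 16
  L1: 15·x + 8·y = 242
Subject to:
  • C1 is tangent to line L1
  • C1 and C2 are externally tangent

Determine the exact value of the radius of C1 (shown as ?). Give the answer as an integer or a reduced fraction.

1. [C1‖L1]  r_C1² − 36 = 0  ⇒  r_C1 = 6 (r>0 drops 1)
2. [ext C1·C2]  r_C1² + 32r_C1 − 228 = 0  ⇒  r_C1 = 6 (r>0 drops 1)

6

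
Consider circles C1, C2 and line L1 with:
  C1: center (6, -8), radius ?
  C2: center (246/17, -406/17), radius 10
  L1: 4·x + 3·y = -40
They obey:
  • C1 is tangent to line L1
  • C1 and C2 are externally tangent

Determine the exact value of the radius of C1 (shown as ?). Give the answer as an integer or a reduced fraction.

8

1. [C1‖L1]  r_C1² − 64 = 0  ⇒  r_C1 = 8 (r>0 drops 1)
2. [ext C1·C2]  r_C1² + 20r_C1 − 224 = 0  ⇒  r_C1 = 8 (r>0 drops 1)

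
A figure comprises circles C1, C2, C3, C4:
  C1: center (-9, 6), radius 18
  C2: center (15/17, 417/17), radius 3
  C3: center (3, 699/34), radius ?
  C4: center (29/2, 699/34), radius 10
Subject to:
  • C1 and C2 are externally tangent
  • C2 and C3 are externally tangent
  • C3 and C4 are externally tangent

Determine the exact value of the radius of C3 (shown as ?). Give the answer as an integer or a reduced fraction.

3/2

1. [ext C2·C3]  r_C3² + 6r_C3 − 45/4 = 0  ⇒  r_C3 = 3/2 (r>0 drops 1)
2. [ext C3·C4]  r_C3² + 20r_C3 − 129/4 = 0  ⇒  r_C3 = 3/2 (r>0 drops 1)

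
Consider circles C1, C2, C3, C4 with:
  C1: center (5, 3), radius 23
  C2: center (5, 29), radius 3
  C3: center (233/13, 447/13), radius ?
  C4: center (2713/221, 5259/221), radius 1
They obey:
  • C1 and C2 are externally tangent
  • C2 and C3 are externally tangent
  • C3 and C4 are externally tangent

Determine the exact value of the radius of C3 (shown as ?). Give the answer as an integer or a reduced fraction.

1. [ext C2·C3]  r_C3² + 6r_C3 − 187 = 0  ⇒  r_C3 = 11 (r>0 drops 1)
2. [ext C3·C4]  r_C3² + 2r_C3 − 143 = 0  ⇒  r_C3 = 11 (r>0 drops 1)

11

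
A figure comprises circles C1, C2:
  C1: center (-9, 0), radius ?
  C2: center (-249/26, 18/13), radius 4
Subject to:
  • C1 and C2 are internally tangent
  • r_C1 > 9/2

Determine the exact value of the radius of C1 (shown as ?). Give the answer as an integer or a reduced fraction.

1. [int C1,C2]  r_C1² − 8r_C1 + 55/4 = 0  ⇒  r_C1 = 5/2 or 11/2
2. given r_C1 > 9/2: keep 11/2

11/2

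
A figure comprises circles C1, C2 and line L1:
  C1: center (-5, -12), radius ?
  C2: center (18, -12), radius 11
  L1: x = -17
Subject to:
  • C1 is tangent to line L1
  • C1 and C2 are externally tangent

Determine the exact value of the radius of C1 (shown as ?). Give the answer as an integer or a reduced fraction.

12

1. [C1‖L1]  r_C1² − 144 = 0  ⇒  r_C1 = 12 (r>0 drops 1)
2. [ext C1·C2]  r_C1² + 22r_C1 − 408 = 0  ⇒  r_C1 = 12 (r>0 drops 1)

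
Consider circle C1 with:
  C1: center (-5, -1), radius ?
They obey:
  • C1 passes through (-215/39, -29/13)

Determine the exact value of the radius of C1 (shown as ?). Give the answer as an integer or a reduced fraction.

4/3

1. [C1∋P]  r_C1² − 16/9 = 0  ⇒  r_C1 = 4/3 (r>0 drops 1)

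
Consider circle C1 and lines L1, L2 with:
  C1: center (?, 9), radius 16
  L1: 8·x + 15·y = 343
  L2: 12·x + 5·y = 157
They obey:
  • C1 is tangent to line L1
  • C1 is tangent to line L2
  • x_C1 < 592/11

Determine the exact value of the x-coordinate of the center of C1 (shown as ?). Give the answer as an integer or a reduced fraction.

-8

1. [C1‖L1]  x_C1² − 52x_C1 − 480 = 0  ⇒  x_C1 = -8 or 60
2. [C1‖L2]  x_C1² − (56/3)x_C1 − 640/3 = 0  ⇒  x_C1 = -8 or 80/3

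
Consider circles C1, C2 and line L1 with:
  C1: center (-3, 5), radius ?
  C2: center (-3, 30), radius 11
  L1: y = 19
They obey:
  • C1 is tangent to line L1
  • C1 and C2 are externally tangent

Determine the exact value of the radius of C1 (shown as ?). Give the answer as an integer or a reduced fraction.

1. [C1‖L1]  r_C1² − 196 = 0  ⇒  r_C1 = 14 (r>0 drops 1)
2. [ext C1·C2]  r_C1² + 22r_C1 − 504 = 0  ⇒  r_C1 = 14 (r>0 drops 1)

14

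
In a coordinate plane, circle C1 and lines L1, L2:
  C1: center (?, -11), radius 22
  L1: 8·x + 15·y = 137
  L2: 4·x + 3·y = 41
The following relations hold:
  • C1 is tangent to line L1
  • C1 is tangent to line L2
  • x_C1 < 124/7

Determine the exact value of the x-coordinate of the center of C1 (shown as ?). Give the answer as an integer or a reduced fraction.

1. [C1‖L1]  x_C1² − (151/2)x_C1 − 1521/2 = 0  ⇒  x_C1 = -9 or 169/2
2. [C1‖L2]  x_C1² − 37x_C1 − 414 = 0  ⇒  x_C1 = -9 or 46

-9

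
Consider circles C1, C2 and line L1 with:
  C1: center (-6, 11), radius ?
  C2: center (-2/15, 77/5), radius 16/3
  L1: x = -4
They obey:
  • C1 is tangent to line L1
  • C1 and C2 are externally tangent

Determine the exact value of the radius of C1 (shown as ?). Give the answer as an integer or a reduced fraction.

2

1. [C1‖L1]  r_C1² − 4 = 0  ⇒  r_C1 = 2 (r>0 drops 1)
2. [ext C1·C2]  r_C1² + (32/3)r_C1 − 76/3 = 0  ⇒  r_C1 = 2 (r>0 drops 1)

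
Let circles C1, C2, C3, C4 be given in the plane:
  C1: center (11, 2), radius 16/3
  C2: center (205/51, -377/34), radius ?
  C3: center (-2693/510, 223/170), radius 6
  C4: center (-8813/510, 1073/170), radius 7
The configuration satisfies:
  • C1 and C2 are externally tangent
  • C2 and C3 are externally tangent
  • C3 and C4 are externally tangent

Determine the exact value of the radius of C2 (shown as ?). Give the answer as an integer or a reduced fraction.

1. [ext C1·C2]  r_C2² + (32/3)r_C2 − 2299/12 = 0  ⇒  r_C2 = 19/2 (r>0 drops 1)
2. [ext C2·C3]  r_C2² + 12r_C2 − 817/4 = 0  ⇒  r_C2 = 19/2 (r>0 drops 1)

19/2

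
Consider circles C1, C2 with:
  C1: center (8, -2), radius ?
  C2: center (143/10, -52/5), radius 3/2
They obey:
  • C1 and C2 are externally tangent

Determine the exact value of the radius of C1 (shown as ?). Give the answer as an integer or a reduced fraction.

1. [ext C1·C2]  r_C1² + 3r_C1 − 108 = 0  ⇒  r_C1 = 9 (r>0 drops 1)

9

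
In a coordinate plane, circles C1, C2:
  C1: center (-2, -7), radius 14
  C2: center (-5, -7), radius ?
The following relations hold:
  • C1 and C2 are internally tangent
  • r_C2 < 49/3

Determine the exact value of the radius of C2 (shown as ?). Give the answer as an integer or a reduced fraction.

1. [int C1,C2]  r_C2² − 28r_C2 + 187 = 0  ⇒  r_C2 = 11 or 17
2. given r_C2 < 49/3: keep 11

11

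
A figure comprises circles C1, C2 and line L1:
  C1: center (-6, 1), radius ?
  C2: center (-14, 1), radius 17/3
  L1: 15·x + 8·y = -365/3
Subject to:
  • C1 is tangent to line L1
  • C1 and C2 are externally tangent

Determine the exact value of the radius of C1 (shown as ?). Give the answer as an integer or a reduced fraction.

7/3

1. [C1‖L1]  r_C1² − 49/9 = 0  ⇒  r_C1 = 7/3 (r>0 drops 1)
2. [ext C1·C2]  r_C1² + (34/3)r_C1 − 287/9 = 0  ⇒  r_C1 = 7/3 (r>0 drops 1)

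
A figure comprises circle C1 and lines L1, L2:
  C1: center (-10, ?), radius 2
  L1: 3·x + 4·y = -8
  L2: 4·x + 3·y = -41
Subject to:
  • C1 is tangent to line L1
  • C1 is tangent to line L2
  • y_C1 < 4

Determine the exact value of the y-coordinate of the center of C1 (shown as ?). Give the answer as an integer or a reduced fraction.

1. [C1‖L1]  y_C1² − 11y_C1 + 24 = 0  ⇒  y_C1 = 3 or 8
2. [C1‖L2]  y_C1² + (2/3)y_C1 − 11 = 0  ⇒  y_C1 = -11/3 or 3

3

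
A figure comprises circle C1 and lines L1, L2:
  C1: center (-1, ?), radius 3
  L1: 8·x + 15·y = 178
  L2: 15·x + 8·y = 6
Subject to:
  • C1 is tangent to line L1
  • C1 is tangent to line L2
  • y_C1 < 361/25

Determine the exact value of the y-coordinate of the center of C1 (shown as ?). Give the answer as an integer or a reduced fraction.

9

1. [C1‖L1]  y_C1² − (124/5)y_C1 + 711/5 = 0  ⇒  y_C1 = 9 or 79/5
2. [C1‖L2]  y_C1² − (21/4)y_C1 − 135/4 = 0  ⇒  y_C1 = -15/4 or 9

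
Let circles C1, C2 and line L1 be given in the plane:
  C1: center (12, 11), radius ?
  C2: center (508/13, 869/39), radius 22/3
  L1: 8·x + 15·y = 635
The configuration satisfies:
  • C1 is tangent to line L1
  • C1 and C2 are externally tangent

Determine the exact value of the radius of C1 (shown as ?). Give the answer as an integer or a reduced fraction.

22

1. [C1‖L1]  r_C1² − 484 = 0  ⇒  r_C1 = 22 (r>0 drops 1)
2. [ext C1·C2]  r_C1² + (44/3)r_C1 − 2420/3 = 0  ⇒  r_C1 = 22 (r>0 drops 1)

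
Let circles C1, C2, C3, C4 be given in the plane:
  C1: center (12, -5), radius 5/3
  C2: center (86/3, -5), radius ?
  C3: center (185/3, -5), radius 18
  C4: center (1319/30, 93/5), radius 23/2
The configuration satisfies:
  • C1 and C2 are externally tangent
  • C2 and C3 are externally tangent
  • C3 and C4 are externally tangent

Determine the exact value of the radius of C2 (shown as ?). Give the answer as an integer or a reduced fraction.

15

1. [ext C1·C2]  r_C2² + (10/3)r_C2 − 275 = 0  ⇒  r_C2 = 15 (r>0 drops 1)
2. [ext C2·C3]  r_C2² + 36r_C2 − 765 = 0  ⇒  r_C2 = 15 (r>0 drops 1)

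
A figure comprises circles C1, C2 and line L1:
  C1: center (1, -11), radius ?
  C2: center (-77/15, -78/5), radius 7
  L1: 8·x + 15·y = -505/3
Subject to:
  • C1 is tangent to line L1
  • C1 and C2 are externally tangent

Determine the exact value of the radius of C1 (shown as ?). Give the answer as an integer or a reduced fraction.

1. [C1‖L1]  r_C1² − 4/9 = 0  ⇒  r_C1 = 2/3 (r>0 drops 1)
2. [ext C1·C2]  r_C1² + 14r_C1 − 88/9 = 0  ⇒  r_C1 = 2/3 (r>0 drops 1)

2/3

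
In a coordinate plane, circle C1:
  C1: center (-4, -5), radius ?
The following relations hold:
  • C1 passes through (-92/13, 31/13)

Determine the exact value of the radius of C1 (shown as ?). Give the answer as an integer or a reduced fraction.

1. [C1∋P]  r_C1² − 64 = 0  ⇒  r_C1 = 8 (r>0 drops 1)

8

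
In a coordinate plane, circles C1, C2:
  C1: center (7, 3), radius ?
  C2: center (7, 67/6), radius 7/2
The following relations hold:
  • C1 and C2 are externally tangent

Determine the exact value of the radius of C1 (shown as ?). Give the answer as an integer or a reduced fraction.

14/3

1. [ext C1·C2]  r_C1² + 7r_C1 − 490/9 = 0  ⇒  r_C1 = 14/3 (r>0 drops 1)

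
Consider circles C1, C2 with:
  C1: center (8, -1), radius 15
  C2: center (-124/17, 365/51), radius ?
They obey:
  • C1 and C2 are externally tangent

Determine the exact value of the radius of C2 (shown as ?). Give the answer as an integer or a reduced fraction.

1. [ext C1·C2]  r_C2² + 30r_C2 − 679/9 = 0  ⇒  r_C2 = 7/3 (r>0 drops 1)

7/3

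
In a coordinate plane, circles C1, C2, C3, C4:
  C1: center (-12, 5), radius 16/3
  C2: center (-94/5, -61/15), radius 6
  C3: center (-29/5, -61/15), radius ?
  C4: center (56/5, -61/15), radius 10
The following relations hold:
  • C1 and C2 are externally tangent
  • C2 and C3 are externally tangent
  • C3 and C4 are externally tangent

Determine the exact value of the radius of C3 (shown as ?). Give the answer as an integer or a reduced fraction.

1. [ext C2·C3]  r_C3² + 12r_C3 − 133 = 0  ⇒  r_C3 = 7 (r>0 drops 1)
2. [ext C3·C4]  r_C3² + 20r_C3 − 189 = 0  ⇒  r_C3 = 7 (r>0 drops 1)

7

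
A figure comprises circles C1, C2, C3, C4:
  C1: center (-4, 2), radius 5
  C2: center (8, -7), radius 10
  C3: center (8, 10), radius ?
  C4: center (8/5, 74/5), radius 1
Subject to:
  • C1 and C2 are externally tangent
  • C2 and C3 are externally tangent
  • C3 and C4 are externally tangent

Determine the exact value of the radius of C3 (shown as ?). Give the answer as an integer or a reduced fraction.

7

1. [ext C2·C3]  r_C3² + 20r_C3 − 189 = 0  ⇒  r_C3 = 7 (r>0 drops 1)
2. [ext C3·C4]  r_C3² + 2r_C3 − 63 = 0  ⇒  r_C3 = 7 (r>0 drops 1)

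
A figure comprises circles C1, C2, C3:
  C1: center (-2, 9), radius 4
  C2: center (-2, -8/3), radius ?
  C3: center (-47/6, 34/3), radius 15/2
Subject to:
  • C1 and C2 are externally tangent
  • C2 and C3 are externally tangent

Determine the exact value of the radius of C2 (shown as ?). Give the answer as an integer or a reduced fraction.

1. [ext C1·C2]  r_C2² + 8r_C2 − 1081/9 = 0  ⇒  r_C2 = 23/3 (r>0 drops 1)
2. [ext C2·C3]  r_C2² + 15r_C2 − 1564/9 = 0  ⇒  r_C2 = 23/3 (r>0 drops 1)

23/3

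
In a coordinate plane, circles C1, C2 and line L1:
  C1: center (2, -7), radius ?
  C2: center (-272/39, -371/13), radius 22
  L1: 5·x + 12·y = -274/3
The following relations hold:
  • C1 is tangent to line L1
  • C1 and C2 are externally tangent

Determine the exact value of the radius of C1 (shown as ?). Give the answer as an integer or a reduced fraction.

4/3

1. [C1‖L1]  r_C1² − 16/9 = 0  ⇒  r_C1 = 4/3 (r>0 drops 1)
2. [ext C1·C2]  r_C1² + 44r_C1 − 544/9 = 0  ⇒  r_C1 = 4/3 (r>0 drops 1)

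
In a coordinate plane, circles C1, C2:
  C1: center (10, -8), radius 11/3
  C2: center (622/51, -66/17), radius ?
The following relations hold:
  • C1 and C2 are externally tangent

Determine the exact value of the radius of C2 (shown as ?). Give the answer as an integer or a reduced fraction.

1. [ext C1·C2]  r_C2² + (22/3)r_C2 − 25/3 = 0  ⇒  r_C2 = 1 (r>0 drops 1)

1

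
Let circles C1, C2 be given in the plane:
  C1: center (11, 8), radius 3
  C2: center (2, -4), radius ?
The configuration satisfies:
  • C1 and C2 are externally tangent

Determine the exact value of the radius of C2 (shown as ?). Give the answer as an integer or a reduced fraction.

1. [ext C1·C2]  r_C2² + 6r_C2 − 216 = 0  ⇒  r_C2 = 12 (r>0 drops 1)

12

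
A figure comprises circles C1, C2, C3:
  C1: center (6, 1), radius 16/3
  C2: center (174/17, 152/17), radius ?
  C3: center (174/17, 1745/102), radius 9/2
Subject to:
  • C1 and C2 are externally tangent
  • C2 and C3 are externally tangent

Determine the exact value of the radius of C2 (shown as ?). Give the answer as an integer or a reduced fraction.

1. [ext C1·C2]  r_C2² + (32/3)r_C2 − 473/9 = 0  ⇒  r_C2 = 11/3 (r>0 drops 1)
2. [ext C2·C3]  r_C2² + 9r_C2 − 418/9 = 0  ⇒  r_C2 = 11/3 (r>0 drops 1)

11/3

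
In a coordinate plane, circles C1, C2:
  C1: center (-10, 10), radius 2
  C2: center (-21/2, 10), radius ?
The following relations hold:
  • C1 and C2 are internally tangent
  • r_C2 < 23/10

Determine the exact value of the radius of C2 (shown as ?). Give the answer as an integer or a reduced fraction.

1. [int C1,C2]  r_C2² − 4r_C2 + 15/4 = 0  ⇒  r_C2 = 3/2 or 5/2
2. given r_C2 < 23/10: keep 3/2

3/2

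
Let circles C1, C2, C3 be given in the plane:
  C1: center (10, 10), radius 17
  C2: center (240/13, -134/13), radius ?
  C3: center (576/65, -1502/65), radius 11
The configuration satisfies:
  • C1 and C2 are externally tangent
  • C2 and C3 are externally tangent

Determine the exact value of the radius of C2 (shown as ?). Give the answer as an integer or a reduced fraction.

1. [ext C1·C2]  r_C2² + 34r_C2 − 195 = 0  ⇒  r_C2 = 5 (r>0 drops 1)
2. [ext C2·C3]  r_C2² + 22r_C2 − 135 = 0  ⇒  r_C2 = 5 (r>0 drops 1)

5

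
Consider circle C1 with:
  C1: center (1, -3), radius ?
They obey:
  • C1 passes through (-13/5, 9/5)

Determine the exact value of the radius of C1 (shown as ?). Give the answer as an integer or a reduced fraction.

1. [C1∋P]  r_C1² − 36 = 0  ⇒  r_C1 = 6 (r>0 drops 1)

6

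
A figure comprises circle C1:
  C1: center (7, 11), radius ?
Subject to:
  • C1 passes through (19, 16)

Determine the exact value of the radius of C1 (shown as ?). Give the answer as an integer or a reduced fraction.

1. [C1∋P]  r_C1² − 169 = 0  ⇒  r_C1 = 13 (r>0 drops 1)

13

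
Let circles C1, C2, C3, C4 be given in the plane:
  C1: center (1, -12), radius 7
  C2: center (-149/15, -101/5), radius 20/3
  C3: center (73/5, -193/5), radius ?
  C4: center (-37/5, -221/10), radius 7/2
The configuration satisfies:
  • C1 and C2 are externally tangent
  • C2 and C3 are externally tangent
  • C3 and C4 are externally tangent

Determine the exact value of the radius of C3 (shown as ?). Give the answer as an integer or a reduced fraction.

1. [ext C2·C3]  r_C3² + (40/3)r_C3 − 896 = 0  ⇒  r_C3 = 24 (r>0 drops 1)
2. [ext C3·C4]  r_C3² + 7r_C3 − 744 = 0  ⇒  r_C3 = 24 (r>0 drops 1)

24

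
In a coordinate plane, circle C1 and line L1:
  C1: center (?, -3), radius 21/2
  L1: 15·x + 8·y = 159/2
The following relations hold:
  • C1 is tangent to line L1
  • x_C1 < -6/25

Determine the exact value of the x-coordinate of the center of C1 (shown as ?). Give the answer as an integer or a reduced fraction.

-5

1. [C1‖L1]  x_C1² − (69/5)x_C1 − 94 = 0  ⇒  x_C1 = -5 or 94/5
2. given x_C1 < -6/25: keep -5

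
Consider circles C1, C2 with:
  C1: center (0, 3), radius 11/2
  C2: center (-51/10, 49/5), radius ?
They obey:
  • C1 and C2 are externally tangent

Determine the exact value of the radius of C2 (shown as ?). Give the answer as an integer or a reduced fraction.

3

1. [ext C1·C2]  r_C2² + 11r_C2 − 42 = 0  ⇒  r_C2 = 3 (r>0 drops 1)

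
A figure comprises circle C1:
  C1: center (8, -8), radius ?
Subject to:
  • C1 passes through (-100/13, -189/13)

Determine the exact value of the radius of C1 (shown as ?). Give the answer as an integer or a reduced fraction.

1. [C1∋P]  r_C1² − 289 = 0  ⇒  r_C1 = 17 (r>0 drops 1)

17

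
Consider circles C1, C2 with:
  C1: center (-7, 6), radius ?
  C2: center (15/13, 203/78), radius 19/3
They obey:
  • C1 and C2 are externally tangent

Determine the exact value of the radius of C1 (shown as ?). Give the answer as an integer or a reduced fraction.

1. [ext C1·C2]  r_C1² + (38/3)r_C1 − 455/12 = 0  ⇒  r_C1 = 5/2 (r>0 drops 1)

5/2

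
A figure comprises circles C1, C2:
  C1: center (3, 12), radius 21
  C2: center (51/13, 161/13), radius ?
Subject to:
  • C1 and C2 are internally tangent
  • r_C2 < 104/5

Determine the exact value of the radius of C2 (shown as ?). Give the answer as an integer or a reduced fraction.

1. [int C1,C2]  r_C2² − 42r_C2 + 440 = 0  ⇒  r_C2 = 20 or 22
2. given r_C2 < 104/5: keep 20

20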